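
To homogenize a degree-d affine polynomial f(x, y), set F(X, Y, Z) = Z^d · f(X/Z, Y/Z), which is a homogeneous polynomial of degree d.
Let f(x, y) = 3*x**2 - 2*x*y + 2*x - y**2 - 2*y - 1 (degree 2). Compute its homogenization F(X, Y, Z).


F(X, Y, Z) = 3*X**2 - 2*X*Y + 2*X*Z - Y**2 - 2*Y*Z - Z**2

deg(f) = 2.
Substitute x = X/Z, y = Y/Z into f, then multiply by Z^2.
  monomial 3·x^2·y^0 ↦ 3·X^2·Y^0·Z^0.
  monomial -2·x^1·y^1 ↦ -2·X^1·Y^1·Z^0.
  monomial 2·x^1·y^0 ↦ 2·X^1·Y^0·Z^1.
  monomial -1·x^0·y^2 ↦ -1·X^0·Y^2·Z^0.
  monomial -2·x^0·y^1 ↦ -2·X^0·Y^1·Z^1.
  monomial -1·x^0·y^0 ↦ -1·X^0·Y^0·Z^2.
Collecting: F(X, Y, Z) = 3*X**2 - 2*X*Y + 2*X*Z - Y**2 - 2*Y*Z - Z**2.


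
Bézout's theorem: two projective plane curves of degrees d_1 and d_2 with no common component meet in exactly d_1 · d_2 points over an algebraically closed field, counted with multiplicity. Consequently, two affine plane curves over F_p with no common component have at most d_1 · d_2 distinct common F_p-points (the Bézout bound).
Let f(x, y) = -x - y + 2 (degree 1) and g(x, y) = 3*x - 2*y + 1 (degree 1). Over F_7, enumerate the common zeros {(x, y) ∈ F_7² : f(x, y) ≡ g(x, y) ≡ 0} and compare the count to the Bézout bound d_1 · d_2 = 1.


Common zeros: {(2, 0)}; count = 1; Bézout bound = 1.

deg(f) = 1, deg(g) = 1, so Bézout bound = 1.
Scan x ∈ F_7. For each x, list the y ∈ F_7 with f(x, y) ≡ 0 and those with g(x, y) ≡ 0 (mod 7); the common zeros in that column are the intersection.
  x = 0: f ≡ 0 at y ∈ {2}; g ≡ 0 at y ∈ {4}; common: ∅.
  x = 1: f ≡ 0 at y ∈ {1}; g ≡ 0 at y ∈ {2}; common: ∅.
  x = 2: f ≡ 0 at y ∈ {0}; g ≡ 0 at y ∈ {0}; common: {0}.
  x = 3: f ≡ 0 at y ∈ {6}; g ≡ 0 at y ∈ {5}; common: ∅.
  x = 4: f ≡ 0 at y ∈ {5}; g ≡ 0 at y ∈ {3}; common: ∅.
  x = 5: f ≡ 0 at y ∈ {4}; g ≡ 0 at y ∈ {1}; common: ∅.
  x = 6: f ≡ 0 at y ∈ {3}; g ≡ 0 at y ∈ {6}; common: ∅.
Collecting: common zeros = {(2, 0)}, so the count is 1.
Comparison with the Bézout bound: 1 ≤ 1 = deg(f)·deg(g), as expected for curves with no common component (the bound is attained).


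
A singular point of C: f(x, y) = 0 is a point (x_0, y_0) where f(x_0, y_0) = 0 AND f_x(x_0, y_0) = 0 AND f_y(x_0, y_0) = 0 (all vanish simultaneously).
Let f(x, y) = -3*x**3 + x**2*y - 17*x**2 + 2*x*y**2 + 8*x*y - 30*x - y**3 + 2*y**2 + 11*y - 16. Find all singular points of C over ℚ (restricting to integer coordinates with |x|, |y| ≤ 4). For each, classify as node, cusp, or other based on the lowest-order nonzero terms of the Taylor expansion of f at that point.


Singular points: {(-2, -1)}; classification: cusp.

Compute partial derivatives:
  f_x = -9*x**2 + 2*x*y - 34*x + 2*y**2 + 8*y - 30.
  f_y = x**2 + 4*x*y + 8*x - 3*y**2 + 4*y + 11.
Scan x_0 ∈ {−4, ..., 4}. For each x_0, f_y(x_0, y) is a polynomial in y; find its integer roots y ∈ {−4, ..., 4}, then test f_x and f at those candidates.
  x = -4: f_y(-4, y) = -3*y**2 - 12*y - 5; no integer root y with |y| ≤ 4.
  x = -3: f_y(-3, y) = -3*y**2 - 8*y - 4; vanishes at y ∈ {-2}. (-3, -2): f_x = -5 ≠ 0.
  x = -2: f_y(-2, y) = -3*y**2 - 4*y - 1; vanishes at y ∈ {-1}. (-2, -1): f_x = 0, f = 0 — SINGULAR.
  x = -1: f_y(-1, y) = 4 - 3*y**2; no integer root y with |y| ≤ 4.
  x = 0: f_y(0, y) = -3*y**2 + 4*y + 11; no integer root y with |y| ≤ 4.
  x = 1: f_y(1, y) = -3*y**2 + 8*y + 20; no integer root y with |y| ≤ 4.
  x = 2: f_y(2, y) = -3*y**2 + 12*y + 31; no integer root y with |y| ≤ 4.
  x = 3: f_y(3, y) = -3*y**2 + 16*y + 44; vanishes at y ∈ {-2}. (3, -2): f_x = -233 ≠ 0.
  x = 4: f_y(4, y) = -3*y**2 + 20*y + 59; no integer root y with |y| ≤ 4.
Only singular point on the grid: (-2, -1).
Classify: substitute x = -2 + u, y = -1 + v and expand: f = -3*u**3 + u**2*v + 2*u*v**2 - v**3 + v**2.
No constant or linear terms (consistent with a singular point). Quadratic part: v**2. Cubic part: -3*u**3 + u**2*v + 2*u*v**2 - v**3.
The quadratic part v**2 is a perfect square, so there is a single (double) tangent line v = 0, i.e. y = -1. Restricting the cubic part to that line (v = 0) leaves -3*u**3 ≠ 0, so f is not divisible by v and the branch is v² ≈ 3*u**3 to lowest order — this is a cusp.
Classification: cusp.


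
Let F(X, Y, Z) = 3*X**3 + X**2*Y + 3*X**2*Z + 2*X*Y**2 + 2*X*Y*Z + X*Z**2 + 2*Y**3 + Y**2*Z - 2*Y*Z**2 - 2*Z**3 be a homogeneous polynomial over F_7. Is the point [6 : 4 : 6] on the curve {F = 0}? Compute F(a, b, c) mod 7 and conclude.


F(6,4,6) ≡ 2 (mod 7); P is NOT on the curve.

Evaluate F(6, 4, 6) term-by-term (mod 7).
  3*X**3 ↦ 3·216·1·1 = 648
  X**2*Y ↦ 1·36·4·1 = 144
  3*X**2*Z ↦ 3·36·1·6 = 648
  2*X*Y**2 ↦ 2·6·16·1 = 192
  2*X*Y*Z ↦ 2·6·4·6 = 288
  X*Z**2 ↦ 1·6·1·36 = 216
  2*Y**3 ↦ 2·1·64·1 = 128
  Y**2*Z ↦ 1·1·16·6 = 96
  -2*Y*Z**2 ↦ -2·1·4·36 = -288
  -2*Z**3 ↦ -2·1·1·216 = -432
Sum: F(6, 4, 6) = (648) + (144) + (648) + (192) + (288) + (216) + (128) + (96) + (-288) + (-432) = 1640.
Reducing mod 7: 1640 ≡ 2 (mod 7).
Since F(a, b, c) ≡ 2 ≠ 0 (mod 7), P does NOT lie on the curve.


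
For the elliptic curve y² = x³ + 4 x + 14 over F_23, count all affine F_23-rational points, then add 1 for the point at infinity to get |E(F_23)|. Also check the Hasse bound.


Affine points = {(4, 5), (4, 18), (6, 1), (6, 22), (8, 11), (8, 12), (11, 3), (11, 20), (13, 3), (13, 20), (14, 10), (14, 13), (17, 2), (17, 21), (19, 7), (19, 16), (22, 3), (22, 20)}; affine count = 18; |E(F_23)| = 19.

Discriminant check: Δ ∝ 4a³ + 27b² = 4·4³ + 27·14² = 4·64 + 27·196 ≡ 5 (mod 23). Nonzero ⇒ E is nonsingular.
For each x ∈ F_23, compute rhs = x³ + 4·x + 14 mod 23, then count y ∈ F_23 with y² ≡ rhs.
  x = 0: rhs = 14, matching y values: none (0 points).
  x = 1: rhs = 19, matching y values: none (0 points).
  x = 2: rhs = 7, matching y values: none (0 points).
  x = 3: rhs = 7, matching y values: none (0 points).
  x = 4: rhs = 2, matching y values: 5, 18 (2 points).
  x = 5: rhs = 21, matching y values: none (0 points).
  x = 6: rhs = 1, matching y values: 1, 22 (2 points).
  x = 7: rhs = 17, matching y values: none (0 points).
  x = 8: rhs = 6, matching y values: 11, 12 (2 points).
  x = 9: rhs = 20, matching y values: none (0 points).
  x = 10: rhs = 19, matching y values: none (0 points).
  x = 11: rhs = 9, matching y values: 3, 20 (2 points).
  x = 12: rhs = 19, matching y values: none (0 points).
  x = 13: rhs = 9, matching y values: 3, 20 (2 points).
  x = 14: rhs = 8, matching y values: 10, 13 (2 points).
  x = 15: rhs = 22, matching y values: none (0 points).
  x = 16: rhs = 11, matching y values: none (0 points).
  x = 17: rhs = 4, matching y values: 2, 21 (2 points).
  x = 18: rhs = 7, matching y values: none (0 points).
  x = 19: rhs = 3, matching y values: 7, 16 (2 points).
  x = 20: rhs = 21, matching y values: none (0 points).
  x = 21: rhs = 21, matching y values: none (0 points).
  x = 22: rhs = 9, matching y values: 3, 20 (2 points).
Total affine count: 18.
Full point count |E(F_23)| = 18 + 1 = 19.
Hasse bound: |19 − (23+1)| = |-5| = 5 ≤ 2√23 ≈ 9.5917 ✓.


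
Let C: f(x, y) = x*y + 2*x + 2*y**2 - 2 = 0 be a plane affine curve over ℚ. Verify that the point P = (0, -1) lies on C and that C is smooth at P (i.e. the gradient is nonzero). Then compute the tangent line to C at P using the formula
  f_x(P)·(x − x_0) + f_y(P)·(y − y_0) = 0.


Tangent line at P: x - 4*y - 4 = 0.

Step 1: f(0, -1) = 0, so P lies on C.
Step 2: partial derivatives
  f_x(x, y) = y + 2, f_y(x, y) = x + 4*y.
  f_x(P) = 1, f_y(P) = -4 (gradient nonzero, so P is smooth).
Step 3: tangent line at P: 1·(x − 0) + -4·(y − -1) = 0.
Expanding: x - 4*y - 4 = 0.


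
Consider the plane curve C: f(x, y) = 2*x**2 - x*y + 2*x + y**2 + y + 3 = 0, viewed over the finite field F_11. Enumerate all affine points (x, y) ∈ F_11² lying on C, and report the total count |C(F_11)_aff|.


Affine F_11-points: {(0, 5), (1, 2), (1, 9), (7, 1), (7, 5), (8, 9), (9, 1), (9, 7), (10, 2), (10, 7)}; count = 10.

For each of the 121 pairs (x, y) ∈ F_11², evaluate f(x, y) mod 11. Record the zeros.
  x = 0: [0↦3, 1↦5, 2↦9, 3↦4, 4↦1, 5↦0, 6↦1, 7↦4, 8↦9, 9↦5, 10↦3]  zeros at y ∈ {5}
  x = 1: [0↦7, 1↦8, 2↦0, 3↦5, 4↦1, 5↦10, 6↦10, 7↦1, 8↦5, 9↦0, 10↦8]  zeros at y ∈ {2, 9}
  x = 2: [0↦4, 1↦4, 2↦6, 3↦10, 4↦5, 5↦2, 6↦1, 7↦2, 8↦5, 9↦10, 10↦6]  zeros at y ∈ ∅
  x = 3: [0↦5, 1↦4, 2↦5, 3↦8, 4↦2, 5↦9, 6↦7, 7↦7, 8↦9, 9↦2, 10↦8]  zeros at y ∈ ∅
  x = 4: [0↦10, 1↦8, 2↦8, 3↦10, 4↦3, 5↦9, 6↦6, 7↦5, 8↦6, 9↦9, 10↦3]  zeros at y ∈ ∅
  x = 5: [0↦8, 1↦5, 2↦4, 3↦5, 4↦8, 5↦2, 6↦9, 7↦7, 8↦7, 9↦9, 10↦2]  zeros at y ∈ ∅
  x = 6: [0↦10, 1↦6, 2↦4, 3↦4, 4↦6, 5↦10, 6↦5, 7↦2, 8↦1, 9↦2, 10↦5]  zeros at y ∈ ∅
  x = 7: [0↦5, 1↦0, 2↦8, 3↦7, 4↦8, 5↦0, 6↦5, 7↦1, 8↦10, 9↦10, 10↦1]  zeros at y ∈ {1, 5}
  x = 8: [0↦4, 1↦9, 2↦5, 3↦3, 4↦3, 5↦5, 6↦9, 7↦4, 8↦1, 9↦0, 10↦1]  zeros at y ∈ {9}
  x = 9: [0↦7, 1↦0, 2↦6, 3↦3, 4↦2, 5↦3, 6↦6, 7↦0, 8↦7, 9↦5, 10↦5]  zeros at y ∈ {1, 7}
  x = 10: [0↦3, 1↦6, 2↦0, 3↦7, 4↦5, 5↦5, 6↦7, 7↦0, 8↦6, 9↦3, 10↦2]  zeros at y ∈ {2, 7}
Collecting zeros: affine points = {(0, 5), (1, 2), (1, 9), (7, 1), (7, 5), (8, 9), (9, 1), (9, 7), (10, 2), (10, 7)}.
Total count |C(F_11)_aff| = 10.


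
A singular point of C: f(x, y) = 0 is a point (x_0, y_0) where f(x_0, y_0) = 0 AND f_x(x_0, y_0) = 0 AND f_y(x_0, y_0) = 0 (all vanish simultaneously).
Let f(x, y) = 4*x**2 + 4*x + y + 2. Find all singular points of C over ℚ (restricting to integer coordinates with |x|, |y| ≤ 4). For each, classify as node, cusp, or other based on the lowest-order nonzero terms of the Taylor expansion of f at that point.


No singular points in the scanned grid; C is smooth there.

Compute partial derivatives:
  f_x = 8*x + 4.
  f_y = 1.
f_y = 1 is a nonzero constant, so f_y never vanishes: no point (x, y) can satisfy f = f_x = f_y = 0. In particular no (x, y) ∈ {−4, ..., 4}² is singular; the curve is smooth.


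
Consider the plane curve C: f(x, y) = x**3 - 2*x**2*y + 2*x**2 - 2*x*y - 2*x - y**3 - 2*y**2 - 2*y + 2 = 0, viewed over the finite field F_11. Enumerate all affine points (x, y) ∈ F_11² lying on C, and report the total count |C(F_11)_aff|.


Affine F_11-points: {(2, 5), (3, 5), (3, 10), (6, 10), (7, 0), (8, 3), (9, 2), (9, 8), (9, 10), (10, 1), (10, 4)}; count = 11.

For each of the 121 pairs (x, y) ∈ F_11², evaluate f(x, y) mod 11. Record the zeros.
  x = 0: [0↦2, 1↦8, 2↦4, 3↦6, 4↦8, 5↦4, 6↦10, 7↦9, 8↦6, 9↦6, 10↦3]  zeros at y ∈ ∅
  x = 1: [0↦3, 1↦5, 2↦8, 3↦6, 4↦4, 5↦7, 6↦9, 7↦4, 8↦8, 9↦4, 10↦8]  zeros at y ∈ ∅
  x = 2: [0↦3, 1↦8, 2↦3, 3↦4, 4↦5, 5↦0, 6↦5, 7↦3, 8↦10, 9↦9, 10↦5]  zeros at y ∈ {5}
  x = 3: [0↦8, 1↦1, 2↦6, 3↦6, 4↦6, 5↦0, 6↦4, 7↦1, 8↦7, 9↦5, 10↦0]  zeros at y ∈ {5, 10}
  x = 4: [0↦2, 1↦1, 2↦1, 3↦7, 4↦2, 5↦2, 6↦1, 7↦4, 8↦5, 9↦9, 10↦10]  zeros at y ∈ ∅
  x = 5: [0↦2, 1↦3, 2↦5, 3↦2, 4↦10, 5↦1, 6↦2, 7↦7, 8↦10, 9↦5, 10↦8]  zeros at y ∈ ∅
  x = 6: [0↦3, 1↦2, 2↦2, 3↦8, 4↦3, 5↦3, 6↦2, 7↦5, 8↦6, 9↦10, 10↦0]  zeros at y ∈ {10}
  x = 7: [0↦0, 1↦4, 2↦9, 3↦9, 4↦9, 5↦3, 6↦7, 7↦4, 8↦10, 9↦8, 10↦3]  zeros at y ∈ {0}
  x = 8: [0↦10, 1↦4, 2↦10, 3↦0, 4↦1, 5↦7, 6↦1, 7↦10, 8↦6, 9↦5, 10↦1]  zeros at y ∈ {3}
  x = 9: [0↦6, 1↦8, 2↦0, 3↦9, 4↦7, 5↦10, 6↦1, 7↦7, 8↦0, 9↦7, 10↦0]  zeros at y ∈ {2, 8, 10}
  x = 10: [0↦5, 1↦0, 2↦7, 3↦9, 4↦0, 5↦7, 6↦2, 7↦1, 8↦9, 9↦9, 10↦6]  zeros at y ∈ {1, 4}
Collecting zeros: affine points = {(2, 5), (3, 5), (3, 10), (6, 10), (7, 0), (8, 3), (9, 2), (9, 8), (9, 10), (10, 1), (10, 4)}.
Total count |C(F_11)_aff| = 11.


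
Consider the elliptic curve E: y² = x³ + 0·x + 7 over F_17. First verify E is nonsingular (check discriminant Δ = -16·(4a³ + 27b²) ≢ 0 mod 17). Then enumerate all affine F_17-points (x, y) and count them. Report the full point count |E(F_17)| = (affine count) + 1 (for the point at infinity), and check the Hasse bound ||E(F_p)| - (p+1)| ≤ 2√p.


Affine points = {(1, 5), (1, 12), (2, 7), (2, 10), (3, 0), (5, 8), (5, 9), (6, 6), (6, 11), (8, 3), (8, 14), (10, 2), (10, 15), (12, 1), (12, 16), (15, 4), (15, 13)}; affine count = 17; |E(F_17)| = 18.

Discriminant check: Δ ∝ 4a³ + 27b² = 4·0³ + 27·7² = 4·0 + 27·49 ≡ 14 (mod 17). Nonzero ⇒ E is nonsingular.
For each x ∈ F_17, compute rhs = x³ + 0·x + 7 mod 17, then count y ∈ F_17 with y² ≡ rhs.
  x = 0: rhs = 7, matching y values: none (0 points).
  x = 1: rhs = 8, matching y values: 5, 12 (2 points).
  x = 2: rhs = 15, matching y values: 7, 10 (2 points).
  x = 3: rhs = 0, matching y values: 0 (1 points).
  x = 4: rhs = 3, matching y values: none (0 points).
  x = 5: rhs = 13, matching y values: 8, 9 (2 points).
  x = 6: rhs = 2, matching y values: 6, 11 (2 points).
  x = 7: rhs = 10, matching y values: none (0 points).
  x = 8: rhs = 9, matching y values: 3, 14 (2 points).
  x = 9: rhs = 5, matching y values: none (0 points).
  x = 10: rhs = 4, matching y values: 2, 15 (2 points).
  x = 11: rhs = 12, matching y values: none (0 points).
  x = 12: rhs = 1, matching y values: 1, 16 (2 points).
  x = 13: rhs = 11, matching y values: none (0 points).
  x = 14: rhs = 14, matching y values: none (0 points).
  x = 15: rhs = 16, matching y values: 4, 13 (2 points).
  x = 16: rhs = 6, matching y values: none (0 points).
Total affine count: 17.
Full point count |E(F_17)| = 17 + 1 = 18.
Hasse bound: |18 − (17+1)| = |0| = 0 ≤ 2√17 ≈ 8.2462 ✓.


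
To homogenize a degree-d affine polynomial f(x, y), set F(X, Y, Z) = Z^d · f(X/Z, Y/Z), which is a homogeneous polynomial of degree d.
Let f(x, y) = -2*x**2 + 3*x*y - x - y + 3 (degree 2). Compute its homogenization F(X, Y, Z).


F(X, Y, Z) = -2*X**2 + 3*X*Y - X*Z - Y*Z + 3*Z**2

deg(f) = 2.
Substitute x = X/Z, y = Y/Z into f, then multiply by Z^2.
  monomial -2·x^2·y^0 ↦ -2·X^2·Y^0·Z^0.
  monomial 3·x^1·y^1 ↦ 3·X^1·Y^1·Z^0.
  monomial -1·x^1·y^0 ↦ -1·X^1·Y^0·Z^1.
  monomial -1·x^0·y^1 ↦ -1·X^0·Y^1·Z^1.
  monomial 3·x^0·y^0 ↦ 3·X^0·Y^0·Z^2.
Collecting: F(X, Y, Z) = -2*X**2 + 3*X*Y - X*Z - Y*Z + 3*Z**2.


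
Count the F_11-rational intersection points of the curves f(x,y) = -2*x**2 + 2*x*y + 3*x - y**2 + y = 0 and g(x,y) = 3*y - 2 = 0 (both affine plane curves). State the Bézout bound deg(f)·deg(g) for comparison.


Common zeros: {(5, 8), (10, 8)}; count = 2; Bézout bound = 2.

deg(f) = 2, deg(g) = 1, so Bézout bound = 2.
Scan x ∈ F_11. For each x, list the y ∈ F_11 with f(x, y) ≡ 0 and those with g(x, y) ≡ 0 (mod 11); the common zeros in that column are the intersection.
  x = 0: f ≡ 0 at y ∈ {0, 1}; g ≡ 0 at y ∈ {8}; common: ∅.
  x = 1: f ≡ 0 at y ∈ ∅; g ≡ 0 at y ∈ {8}; common: ∅.
  x = 2: f ≡ 0 at y ∈ ∅; g ≡ 0 at y ∈ {8}; common: ∅.
  x = 3: f ≡ 0 at y ∈ ∅; g ≡ 0 at y ∈ {8}; common: ∅.
  x = 4: f ≡ 0 at y ∈ {4, 5}; g ≡ 0 at y ∈ {8}; common: ∅.
  x = 5: f ≡ 0 at y ∈ {3, 8}; g ≡ 0 at y ∈ {8}; common: {8}.
  x = 6: f ≡ 0 at y ∈ ∅; g ≡ 0 at y ∈ {8}; common: ∅.
  x = 7: f ≡ 0 at y ∈ {0, 4}; g ≡ 0 at y ∈ {8}; common: ∅.
  x = 8: f ≡ 0 at y ∈ {1, 5}; g ≡ 0 at y ∈ {8}; common: ∅.
  x = 9: f ≡ 0 at y ∈ ∅; g ≡ 0 at y ∈ {8}; common: ∅.
  x = 10: f ≡ 0 at y ∈ {2, 8}; g ≡ 0 at y ∈ {8}; common: {8}.
Collecting: common zeros = {(5, 8), (10, 8)}, so the count is 2.
Comparison with the Bézout bound: 2 ≤ 2 = deg(f)·deg(g), as expected for curves with no common component (the bound is attained).


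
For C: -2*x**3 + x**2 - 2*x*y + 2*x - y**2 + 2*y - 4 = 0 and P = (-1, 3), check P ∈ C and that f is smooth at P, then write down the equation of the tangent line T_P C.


Tangent line at P: -12*x - 2*y - 6 = 0.

Step 1: f(-1, 3) = 0, so P lies on C.
Step 2: partial derivatives
  f_x(x, y) = -6*x**2 + 2*x - 2*y + 2, f_y(x, y) = -2*x - 2*y + 2.
  f_x(P) = -12, f_y(P) = -2 (gradient nonzero, so P is smooth).
Step 3: tangent line at P: -12·(x − -1) + -2·(y − 3) = 0.
Expanding: -12*x - 2*y - 6 = 0.


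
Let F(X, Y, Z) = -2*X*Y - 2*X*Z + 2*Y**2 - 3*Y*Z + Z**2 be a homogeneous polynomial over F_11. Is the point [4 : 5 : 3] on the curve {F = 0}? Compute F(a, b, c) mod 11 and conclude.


F(4,5,3) ≡ 5 (mod 11); P is NOT on the curve.

Evaluate F(4, 5, 3) term-by-term (mod 11).
  -2*X*Y ↦ -2·4·5·1 = -40
  -2*X*Z ↦ -2·4·1·3 = -24
  2*Y**2 ↦ 2·1·25·1 = 50
  -3*Y*Z ↦ -3·1·5·3 = -45
  Z**2 ↦ 1·1·1·9 = 9
Sum: F(4, 5, 3) = (-40) + (-24) + (50) + (-45) + (9) = -50.
Reducing mod 11: -50 ≡ 5 (mod 11).
Since F(a, b, c) ≡ 5 ≠ 0 (mod 11), P does NOT lie on the curve.


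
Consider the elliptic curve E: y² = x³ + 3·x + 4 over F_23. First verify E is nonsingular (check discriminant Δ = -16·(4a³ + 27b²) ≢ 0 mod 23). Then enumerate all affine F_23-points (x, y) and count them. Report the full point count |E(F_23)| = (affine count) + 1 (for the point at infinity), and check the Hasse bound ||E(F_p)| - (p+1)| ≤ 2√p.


Affine points = {(0, 2), (0, 21), (1, 10), (1, 13), (2, 8), (2, 15), (5, 11), (5, 12), (6, 10), (6, 13), (7, 0), (9, 1), (9, 22), (13, 3), (13, 20), (16, 10), (16, 13), (17, 0), (18, 5), (18, 18), (21, 6), (21, 17), (22, 0)}; affine count = 23; |E(F_23)| = 24.

Discriminant check: Δ ∝ 4a³ + 27b² = 4·3³ + 27·4² = 4·27 + 27·16 ≡ 11 (mod 23). Nonzero ⇒ E is nonsingular.
For each x ∈ F_23, compute rhs = x³ + 3·x + 4 mod 23, then count y ∈ F_23 with y² ≡ rhs.
  x = 0: rhs = 4, matching y values: 2, 21 (2 points).
  x = 1: rhs = 8, matching y values: 10, 13 (2 points).
  x = 2: rhs = 18, matching y values: 8, 15 (2 points).
  x = 3: rhs = 17, matching y values: none (0 points).
  x = 4: rhs = 11, matching y values: none (0 points).
  x = 5: rhs = 6, matching y values: 11, 12 (2 points).
  x = 6: rhs = 8, matching y values: 10, 13 (2 points).
  x = 7: rhs = 0, matching y values: 0 (1 points).
  x = 8: rhs = 11, matching y values: none (0 points).
  x = 9: rhs = 1, matching y values: 1, 22 (2 points).
  x = 10: rhs = 22, matching y values: none (0 points).
  x = 11: rhs = 11, matching y values: none (0 points).
  x = 12: rhs = 20, matching y values: none (0 points).
  x = 13: rhs = 9, matching y values: 3, 20 (2 points).
  x = 14: rhs = 7, matching y values: none (0 points).
  x = 15: rhs = 20, matching y values: none (0 points).
  x = 16: rhs = 8, matching y values: 10, 13 (2 points).
  x = 17: rhs = 0, matching y values: 0 (1 points).
  x = 18: rhs = 2, matching y values: 5, 18 (2 points).
  x = 19: rhs = 20, matching y values: none (0 points).
  x = 20: rhs = 14, matching y values: none (0 points).
  x = 21: rhs = 13, matching y values: 6, 17 (2 points).
  x = 22: rhs = 0, matching y values: 0 (1 points).
Total affine count: 23.
Full point count |E(F_23)| = 23 + 1 = 24.
Hasse bound: |24 − (23+1)| = |0| = 0 ≤ 2√23 ≈ 9.5917 ✓.


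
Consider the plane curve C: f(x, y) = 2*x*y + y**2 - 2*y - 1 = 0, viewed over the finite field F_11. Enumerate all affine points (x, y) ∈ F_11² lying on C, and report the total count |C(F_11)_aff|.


Affine F_11-points: {(1, 1), (1, 10), (3, 2), (3, 5), (6, 4), (6, 8), (7, 3), (7, 7), (10, 6), (10, 9)}; count = 10.

For each of the 121 pairs (x, y) ∈ F_11², evaluate f(x, y) mod 11. Record the zeros.
  x = 0: [0↦10, 1↦9, 2↦10, 3↦2, 4↦7, 5↦3, 6↦1, 7↦1, 8↦3, 9↦7, 10↦2]  zeros at y ∈ ∅
  x = 1: [0↦10, 1↦0, 2↦3, 3↦8, 4↦4, 5↦2, 6↦2, 7↦4, 8↦8, 9↦3, 10↦0]  zeros at y ∈ {1, 10}
  x = 2: [0↦10, 1↦2, 2↦7, 3↦3, 4↦1, 5↦1, 6↦3, 7↦7, 8↦2, 9↦10, 10↦9]  zeros at y ∈ ∅
  x = 3: [0↦10, 1↦4, 2↦0, 3↦9, 4↦9, 5↦0, 6↦4, 7↦10, 8↦7, 9↦6, 10↦7]  zeros at y ∈ {2, 5}
  x = 4: [0↦10, 1↦6, 2↦4, 3↦4, 4↦6, 5↦10, 6↦5, 7↦2, 8↦1, 9↦2, 10↦5]  zeros at y ∈ ∅
  x = 5: [0↦10, 1↦8, 2↦8, 3↦10, 4↦3, 5↦9, 6↦6, 7↦5, 8↦6, 9↦9, 10↦3]  zeros at y ∈ ∅
  x = 6: [0↦10, 1↦10, 2↦1, 3↦5, 4↦0, 5↦8, 6↦7, 7↦8, 8↦0, 9↦5, 10↦1]  zeros at y ∈ {4, 8}
  x = 7: [0↦10, 1↦1, 2↦5, 3↦0, 4↦8, 5↦7, 6↦8, 7↦0, 8↦5, 9↦1, 10↦10]  zeros at y ∈ {3, 7}
  x = 8: [0↦10, 1↦3, 2↦9, 3↦6, 4↦5, 5↦6, 6↦9, 7↦3, 8↦10, 9↦8, 10↦8]  zeros at y ∈ ∅
  x = 9: [0↦10, 1↦5, 2↦2, 3↦1, 4↦2, 5↦5, 6↦10, 7↦6, 8↦4, 9↦4, 10↦6]  zeros at y ∈ ∅
  x = 10: [0↦10, 1↦7, 2↦6, 3↦7, 4↦10, 5↦4, 6↦0, 7↦9, 8↦9, 9↦0, 10↦4]  zeros at y ∈ {6, 9}
Collecting zeros: affine points = {(1, 1), (1, 10), (3, 2), (3, 5), (6, 4), (6, 8), (7, 3), (7, 7), (10, 6), (10, 9)}.
Total count |C(F_11)_aff| = 10.


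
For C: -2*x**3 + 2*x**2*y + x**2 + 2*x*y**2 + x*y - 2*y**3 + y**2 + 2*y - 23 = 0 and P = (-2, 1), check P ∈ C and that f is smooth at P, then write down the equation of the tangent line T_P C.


Tangent line at P: -33*x - 4*y - 62 = 0.

Step 1: f(-2, 1) = 0, so P lies on C.
Step 2: partial derivatives
  f_x(x, y) = -6*x**2 + 4*x*y + 2*x + 2*y**2 + y, f_y(x, y) = 2*x**2 + 4*x*y + x - 6*y**2 + 2*y + 2.
  f_x(P) = -33, f_y(P) = -4 (gradient nonzero, so P is smooth).
Step 3: tangent line at P: -33·(x − -2) + -4·(y − 1) = 0.
Expanding: -33*x - 4*y - 62 = 0.


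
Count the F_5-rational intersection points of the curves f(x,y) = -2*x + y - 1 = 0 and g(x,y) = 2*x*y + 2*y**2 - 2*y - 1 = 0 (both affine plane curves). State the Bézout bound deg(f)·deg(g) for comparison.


Common zeros: {(3, 2), (4, 4)}; count = 2; Bézout bound = 2.

deg(f) = 1, deg(g) = 2, so Bézout bound = 2.
Scan x ∈ F_5. For each x, list the y ∈ F_5 with f(x, y) ≡ 0 and those with g(x, y) ≡ 0 (mod 5); the common zeros in that column are the intersection.
  x = 0: f ≡ 0 at y ∈ {1}; g ≡ 0 at y ∈ ∅; common: ∅.
  x = 1: f ≡ 0 at y ∈ {3}; g ≡ 0 at y ∈ ∅; common: ∅.
  x = 2: f ≡ 0 at y ∈ {0}; g ≡ 0 at y ∈ ∅; common: ∅.
  x = 3: f ≡ 0 at y ∈ {2}; g ≡ 0 at y ∈ {1, 2}; common: {2}.
  x = 4: f ≡ 0 at y ∈ {4}; g ≡ 0 at y ∈ {3, 4}; common: {4}.
Collecting: common zeros = {(3, 2), (4, 4)}, so the count is 2.
Comparison with the Bézout bound: 2 ≤ 2 = deg(f)·deg(g), as expected for curves with no common component (the bound is attained).


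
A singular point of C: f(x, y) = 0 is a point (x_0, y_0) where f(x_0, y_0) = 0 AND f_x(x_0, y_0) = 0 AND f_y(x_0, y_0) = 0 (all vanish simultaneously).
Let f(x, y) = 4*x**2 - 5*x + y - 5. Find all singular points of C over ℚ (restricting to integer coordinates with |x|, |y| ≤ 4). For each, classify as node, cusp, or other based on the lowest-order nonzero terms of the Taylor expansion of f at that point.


No singular points in the scanned grid; C is smooth there.

Compute partial derivatives:
  f_x = 8*x - 5.
  f_y = 1.
f_y = 1 is a nonzero constant, so f_y never vanishes: no point (x, y) can satisfy f = f_x = f_y = 0. In particular no (x, y) ∈ {−4, ..., 4}² is singular; the curve is smooth.


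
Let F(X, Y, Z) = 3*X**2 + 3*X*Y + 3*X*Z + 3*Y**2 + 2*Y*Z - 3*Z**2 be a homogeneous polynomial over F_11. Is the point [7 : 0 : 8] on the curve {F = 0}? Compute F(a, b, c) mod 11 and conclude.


F(7,0,8) ≡ 2 (mod 11); P is NOT on the curve.

Evaluate F(7, 0, 8) term-by-term (mod 11).
  3*X**2 ↦ 3·49·1·1 = 147
  3*X*Y ↦ 3·7·0·1 = 0
  3*X*Z ↦ 3·7·1·8 = 168
  3*Y**2 ↦ 3·1·0·1 = 0
  2*Y*Z ↦ 2·1·0·8 = 0
  -3*Z**2 ↦ -3·1·1·64 = -192
Sum: F(7, 0, 8) = (147) + (0) + (168) + (0) + (0) + (-192) = 123.
Reducing mod 11: 123 ≡ 2 (mod 11).
Since F(a, b, c) ≡ 2 ≠ 0 (mod 11), P does NOT lie on the curve.


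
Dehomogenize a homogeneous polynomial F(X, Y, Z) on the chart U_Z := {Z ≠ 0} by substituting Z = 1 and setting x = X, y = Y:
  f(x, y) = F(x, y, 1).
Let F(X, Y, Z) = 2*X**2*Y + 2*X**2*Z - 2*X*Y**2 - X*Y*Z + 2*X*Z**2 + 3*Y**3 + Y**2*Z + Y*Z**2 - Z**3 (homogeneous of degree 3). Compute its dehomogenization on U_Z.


f(x, y) = 2*x**2*y + 2*x**2 - 2*x*y**2 - x*y + 2*x + 3*y**3 + y**2 + y - 1

On U_Z we set Z = 1. Each monomial c·X^i·Y^j·Z^k in F becomes c·x^i·y^j·1^k = c·x^i·y^j.
Substituting Z = 1: F(X, Y, 1) = 2*x**2*y + 2*x**2 - 2*x*y**2 - x*y + 2*x + 3*y**3 + y**2 + y - 1.
Note: deg(f) ≤ deg(F) = 3; strict inequality happens when F is divisible by Z (lost terms).


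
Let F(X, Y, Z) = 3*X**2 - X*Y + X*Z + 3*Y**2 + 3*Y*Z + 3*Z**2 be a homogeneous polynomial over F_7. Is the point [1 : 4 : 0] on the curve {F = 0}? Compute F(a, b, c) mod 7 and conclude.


F(1,4,0) ≡ 5 (mod 7); P is NOT on the curve.

Evaluate F(1, 4, 0) term-by-term (mod 7).
  3*X**2 ↦ 3·1·1·1 = 3
  -X*Y ↦ -1·1·4·1 = -4
  X*Z ↦ 1·1·1·0 = 0
  3*Y**2 ↦ 3·1·16·1 = 48
  3*Y*Z ↦ 3·1·4·0 = 0
  3*Z**2 ↦ 3·1·1·0 = 0
Sum: F(1, 4, 0) = (3) + (-4) + (0) + (48) + (0) + (0) = 47.
Reducing mod 7: 47 ≡ 5 (mod 7).
Since F(a, b, c) ≡ 5 ≠ 0 (mod 7), P does NOT lie on the curve.


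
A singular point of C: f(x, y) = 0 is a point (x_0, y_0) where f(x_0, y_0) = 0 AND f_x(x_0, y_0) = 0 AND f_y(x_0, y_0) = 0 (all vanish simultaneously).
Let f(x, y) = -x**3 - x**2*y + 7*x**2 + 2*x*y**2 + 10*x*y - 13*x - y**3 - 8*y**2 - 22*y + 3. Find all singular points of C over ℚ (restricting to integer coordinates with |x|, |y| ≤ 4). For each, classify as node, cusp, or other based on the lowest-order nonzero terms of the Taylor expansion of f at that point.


Singular points: {(3, -1)}; classification: node.

Compute partial derivatives:
  f_x = -3*x**2 - 2*x*y + 14*x + 2*y**2 + 10*y - 13.
  f_y = -x**2 + 4*x*y + 10*x - 3*y**2 - 16*y - 22.
Scan x_0 ∈ {−4, ..., 4}. For each x_0, f_y(x_0, y) is a polynomial in y; find its integer roots y ∈ {−4, ..., 4}, then test f_x and f at those candidates.
  x = -4: f_y(-4, y) = -3*y**2 - 32*y - 78; no integer root y with |y| ≤ 4.
  x = -3: f_y(-3, y) = -3*y**2 - 28*y - 61; no integer root y with |y| ≤ 4.
  x = -2: f_y(-2, y) = -3*y**2 - 24*y - 46; no integer root y with |y| ≤ 4.
  x = -1: f_y(-1, y) = -3*y**2 - 20*y - 33; vanishes at y ∈ {-3}. (-1, -3): f_x = -48 ≠ 0.
  x = 0: f_y(0, y) = -3*y**2 - 16*y - 22; no integer root y with |y| ≤ 4.
  x = 1: f_y(1, y) = -3*y**2 - 12*y - 13; no integer root y with |y| ≤ 4.
  x = 2: f_y(2, y) = -3*y**2 - 8*y - 6; no integer root y with |y| ≤ 4.
  x = 3: f_y(3, y) = -3*y**2 - 4*y - 1; vanishes at y ∈ {-1}. (3, -1): f_x = 0, f = 0 — SINGULAR.
  x = 4: f_y(4, y) = 2 - 3*y**2; no integer root y with |y| ≤ 4.
Only singular point on the grid: (3, -1).
Classify: substitute x = 3 + u, y = -1 + v and expand: f = -u**3 - u**2*v - u**2 + 2*u*v**2 - v**3 + v**2.
No constant or linear terms (consistent with a singular point). Quadratic part: -u**2 + v**2. Cubic part: -u**3 - u**2*v + 2*u*v**2 - v**3.
The quadratic part v**2 - u**2 = (v − u)(v + u) splits into two distinct linear factors, so there are two distinct tangent lines y − -1 = ±(x − 3) — this is a node (ordinary double point).
Classification: node.


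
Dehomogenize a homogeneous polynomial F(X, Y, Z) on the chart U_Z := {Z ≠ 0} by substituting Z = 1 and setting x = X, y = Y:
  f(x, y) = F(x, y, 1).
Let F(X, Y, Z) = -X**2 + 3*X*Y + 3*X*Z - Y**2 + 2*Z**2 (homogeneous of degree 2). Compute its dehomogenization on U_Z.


f(x, y) = -x**2 + 3*x*y + 3*x - y**2 + 2

On U_Z we set Z = 1. Each monomial c·X^i·Y^j·Z^k in F becomes c·x^i·y^j·1^k = c·x^i·y^j.
Substituting Z = 1: F(X, Y, 1) = -x**2 + 3*x*y + 3*x - y**2 + 2.
Note: deg(f) ≤ deg(F) = 2; strict inequality happens when F is divisible by Z (lost terms).


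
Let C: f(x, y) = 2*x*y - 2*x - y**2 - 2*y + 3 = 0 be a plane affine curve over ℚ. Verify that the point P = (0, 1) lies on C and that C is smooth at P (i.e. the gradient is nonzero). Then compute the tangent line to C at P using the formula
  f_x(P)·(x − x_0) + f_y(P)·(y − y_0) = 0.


Tangent line at P: 4 - 4*y = 0.

Step 1: f(0, 1) = 0, so P lies on C.
Step 2: partial derivatives
  f_x(x, y) = 2*y - 2, f_y(x, y) = 2*x - 2*y - 2.
  f_x(P) = 0, f_y(P) = -4 (gradient nonzero, so P is smooth).
Step 3: tangent line at P: 0·(x − 0) + -4·(y − 1) = 0.
Expanding: 4 - 4*y = 0.


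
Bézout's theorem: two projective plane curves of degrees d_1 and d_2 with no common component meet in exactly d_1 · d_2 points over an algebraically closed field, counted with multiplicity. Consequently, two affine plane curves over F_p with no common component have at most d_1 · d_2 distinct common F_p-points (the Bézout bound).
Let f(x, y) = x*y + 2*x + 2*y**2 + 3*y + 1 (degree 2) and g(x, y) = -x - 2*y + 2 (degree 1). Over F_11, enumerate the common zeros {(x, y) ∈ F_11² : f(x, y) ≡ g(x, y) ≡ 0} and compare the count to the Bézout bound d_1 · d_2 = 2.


Common zeros: {(1, 6)}; count = 1; Bézout bound = 2.

deg(f) = 2, deg(g) = 1, so Bézout bound = 2.
Scan x ∈ F_11. For each x, list the y ∈ F_11 with f(x, y) ≡ 0 and those with g(x, y) ≡ 0 (mod 11); the common zeros in that column are the intersection.
  x = 0: f ≡ 0 at y ∈ {5, 10}; g ≡ 0 at y ∈ {1}; common: ∅.
  x = 1: f ≡ 0 at y ∈ {3, 6}; g ≡ 0 at y ∈ {6}; common: {6}.
  x = 2: f ≡ 0 at y ∈ ∅; g ≡ 0 at y ∈ {0}; common: ∅.
  x = 3: f ≡ 0 at y ∈ ∅; g ≡ 0 at y ∈ {5}; common: ∅.
  x = 4: f ≡ 0 at y ∈ ∅; g ≡ 0 at y ∈ {10}; common: ∅.
  x = 5: f ≡ 0 at y ∈ {0, 7}; g ≡ 0 at y ∈ {4}; common: ∅.
  x = 6: f ≡ 0 at y ∈ ∅; g ≡ 0 at y ∈ {9}; common: ∅.
  x = 7: f ≡ 0 at y ∈ ∅; g ≡ 0 at y ∈ {3}; common: ∅.
  x = 8: f ≡ 0 at y ∈ ∅; g ≡ 0 at y ∈ {8}; common: ∅.
  x = 9: f ≡ 0 at y ∈ {1, 4}; g ≡ 0 at y ∈ {2}; common: ∅.
  x = 10: f ≡ 0 at y ∈ {2, 8}; g ≡ 0 at y ∈ {7}; common: ∅.
Collecting: common zeros = {(1, 6)}, so the count is 1.
Comparison with the Bézout bound: 1 ≤ 2 = deg(f)·deg(g), as expected for curves with no common component (the affine F_11-count falls short of the bound because intersections may lie at infinity, over extension fields, or carry multiplicity).


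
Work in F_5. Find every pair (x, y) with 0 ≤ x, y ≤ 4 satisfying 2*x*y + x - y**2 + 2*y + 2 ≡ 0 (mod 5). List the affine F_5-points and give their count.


Affine F_5-points: {(3, 0), (3, 3), (4, 1), (4, 4)}; count = 4.

For each of the 25 pairs (x, y) ∈ F_5², evaluate f(x, y) mod 5. Record the zeros.
  x = 0: [0↦2, 1↦3, 2↦2, 3↦4, 4↦4]  zeros at y ∈ ∅
  x = 1: [0↦3, 1↦1, 2↦2, 3↦1, 4↦3]  zeros at y ∈ ∅
  x = 2: [0↦4, 1↦4, 2↦2, 3↦3, 4↦2]  zeros at y ∈ ∅
  x = 3: [0↦0, 1↦2, 2↦2, 3↦0, 4↦1]  zeros at y ∈ {0, 3}
  x = 4: [0↦1, 1↦0, 2↦2, 3↦2, 4↦0]  zeros at y ∈ {1, 4}
Collecting zeros: affine points = {(3, 0), (3, 3), (4, 1), (4, 4)}.
Total count |C(F_5)_aff| = 4.


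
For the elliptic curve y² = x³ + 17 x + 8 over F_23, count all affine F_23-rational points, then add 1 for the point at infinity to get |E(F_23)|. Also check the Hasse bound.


Affine points = {(0, 10), (0, 13), (1, 7), (1, 16), (2, 2), (2, 21), (4, 5), (4, 18), (6, 2), (6, 21), (8, 9), (8, 14), (9, 4), (9, 19), (11, 10), (11, 13), (12, 10), (12, 13), (14, 0), (15, 2), (15, 21), (16, 11), (16, 12), (17, 9), (17, 14), (21, 9), (21, 14), (22, 6), (22, 17)}; affine count = 29; |E(F_23)| = 30.

Discriminant check: Δ ∝ 4a³ + 27b² = 4·17³ + 27·8² = 4·4913 + 27·64 ≡ 13 (mod 23). Nonzero ⇒ E is nonsingular.
For each x ∈ F_23, compute rhs = x³ + 17·x + 8 mod 23, then count y ∈ F_23 with y² ≡ rhs.
  x = 0: rhs = 8, matching y values: 10, 13 (2 points).
  x = 1: rhs = 3, matching y values: 7, 16 (2 points).
  x = 2: rhs = 4, matching y values: 2, 21 (2 points).
  x = 3: rhs = 17, matching y values: none (0 points).
  x = 4: rhs = 2, matching y values: 5, 18 (2 points).
  x = 5: rhs = 11, matching y values: none (0 points).
  x = 6: rhs = 4, matching y values: 2, 21 (2 points).
  x = 7: rhs = 10, matching y values: none (0 points).
  x = 8: rhs = 12, matching y values: 9, 14 (2 points).
  x = 9: rhs = 16, matching y values: 4, 19 (2 points).
  x = 10: rhs = 5, matching y values: none (0 points).
  x = 11: rhs = 8, matching y values: 10, 13 (2 points).
  x = 12: rhs = 8, matching y values: 10, 13 (2 points).
  x = 13: rhs = 11, matching y values: none (0 points).
  x = 14: rhs = 0, matching y values: 0 (1 points).
  x = 15: rhs = 4, matching y values: 2, 21 (2 points).
  x = 16: rhs = 6, matching y values: 11, 12 (2 points).
  x = 17: rhs = 12, matching y values: 9, 14 (2 points).
  x = 18: rhs = 5, matching y values: none (0 points).
  x = 19: rhs = 14, matching y values: none (0 points).
  x = 20: rhs = 22, matching y values: none (0 points).
  x = 21: rhs = 12, matching y values: 9, 14 (2 points).
  x = 22: rhs = 13, matching y values: 6, 17 (2 points).
Total affine count: 29.
Full point count |E(F_23)| = 29 + 1 = 30.
Hasse bound: |30 − (23+1)| = |6| = 6 ≤ 2√23 ≈ 9.5917 ✓.


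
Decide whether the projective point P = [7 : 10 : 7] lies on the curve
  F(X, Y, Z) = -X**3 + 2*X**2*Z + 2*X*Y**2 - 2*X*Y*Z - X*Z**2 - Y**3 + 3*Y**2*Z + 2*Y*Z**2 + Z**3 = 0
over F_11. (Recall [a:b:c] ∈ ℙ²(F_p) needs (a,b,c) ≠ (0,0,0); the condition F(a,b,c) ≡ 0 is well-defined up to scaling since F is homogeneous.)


F(7,10,7) ≡ 5 (mod 11); P is NOT on the curve.

Evaluate F(7, 10, 7) term-by-term (mod 11).
  -X**3 ↦ -1·343·1·1 = -343
  2*X**2*Z ↦ 2·49·1·7 = 686
  2*X*Y**2 ↦ 2·7·100·1 = 1400
  -2*X*Y*Z ↦ -2·7·10·7 = -980
  -X*Z**2 ↦ -1·7·1·49 = -343
  -Y**3 ↦ -1·1·1000·1 = -1000
  3*Y**2*Z ↦ 3·1·100·7 = 2100
  2*Y*Z**2 ↦ 2·1·10·49 = 980
  Z**3 ↦ 1·1·1·343 = 343
Sum: F(7, 10, 7) = (-343) + (686) + (1400) + (-980) + (-343) + (-1000) + (2100) + (980) + (343) = 2843.
Reducing mod 11: 2843 ≡ 5 (mod 11).
Since F(a, b, c) ≡ 5 ≠ 0 (mod 11), P does NOT lie on the curve.


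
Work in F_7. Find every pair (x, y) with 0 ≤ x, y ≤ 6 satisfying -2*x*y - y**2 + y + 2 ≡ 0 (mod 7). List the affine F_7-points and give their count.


Affine F_7-points: {(0, 2), (0, 6), (1, 1), (1, 5), (4, 3), (4, 4)}; count = 6.

For each of the 49 pairs (x, y) ∈ F_7², evaluate f(x, y) mod 7. Record the zeros.
  x = 0: [0↦2, 1↦2, 2↦0, 3↦3, 4↦4, 5↦3, 6↦0]  zeros at y ∈ {2, 6}
  x = 1: [0↦2, 1↦0, 2↦3, 3↦4, 4↦3, 5↦0, 6↦2]  zeros at y ∈ {1, 5}
  x = 2: [0↦2, 1↦5, 2↦6, 3↦5, 4↦2, 5↦4, 6↦4]  zeros at y ∈ ∅
  x = 3: [0↦2, 1↦3, 2↦2, 3↦6, 4↦1, 5↦1, 6↦6]  zeros at y ∈ ∅
  x = 4: [0↦2, 1↦1, 2↦5, 3↦0, 4↦0, 5↦5, 6↦1]  zeros at y ∈ {3, 4}
  x = 5: [0↦2, 1↦6, 2↦1, 3↦1, 4↦6, 5↦2, 6↦3]  zeros at y ∈ ∅
  x = 6: [0↦2, 1↦4, 2↦4, 3↦2, 4↦5, 5↦6, 6↦5]  zeros at y ∈ ∅
Collecting zeros: affine points = {(0, 2), (0, 6), (1, 1), (1, 5), (4, 3), (4, 4)}.
Total count |C(F_7)_aff| = 6.


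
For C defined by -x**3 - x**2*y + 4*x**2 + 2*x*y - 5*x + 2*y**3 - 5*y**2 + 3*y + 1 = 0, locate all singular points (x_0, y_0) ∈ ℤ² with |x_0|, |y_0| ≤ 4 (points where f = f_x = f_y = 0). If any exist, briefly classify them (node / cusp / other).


Singular points: {(1, 1)}; classification: cusp.

Compute partial derivatives:
  f_x = -3*x**2 - 2*x*y + 8*x + 2*y - 5.
  f_y = -x**2 + 2*x + 6*y**2 - 10*y + 3.
Scan x_0 ∈ {−4, ..., 4}. For each x_0, f_y(x_0, y) is a polynomial in y; find its integer roots y ∈ {−4, ..., 4}, then test f_x and f at those candidates.
  x = -4: f_y(-4, y) = 6*y**2 - 10*y - 21; no integer root y with |y| ≤ 4.
  x = -3: f_y(-3, y) = 6*y**2 - 10*y - 12; no integer root y with |y| ≤ 4.
  x = -2: f_y(-2, y) = 6*y**2 - 10*y - 5; no integer root y with |y| ≤ 4.
  x = -1: f_y(-1, y) = 6*y**2 - 10*y; vanishes at y ∈ {0}. (-1, 0): f_x = -16 ≠ 0.
  x = 0: f_y(0, y) = 6*y**2 - 10*y + 3; no integer root y with |y| ≤ 4.
  x = 1: f_y(1, y) = 6*y**2 - 10*y + 4; vanishes at y ∈ {1}. (1, 1): f_x = 0, f = 0 — SINGULAR.
  x = 2: f_y(2, y) = 6*y**2 - 10*y + 3; no integer root y with |y| ≤ 4.
  x = 3: f_y(3, y) = 6*y**2 - 10*y; vanishes at y ∈ {0}. (3, 0): f_x = -8 ≠ 0.
  x = 4: f_y(4, y) = 6*y**2 - 10*y - 5; no integer root y with |y| ≤ 4.
Only singular point on the grid: (1, 1).
Classify: substitute x = 1 + u, y = 1 + v and expand: f = -u**3 - u**2*v + 2*v**3 + v**2.
No constant or linear terms (consistent with a singular point). Quadratic part: v**2. Cubic part: -u**3 - u**2*v + 2*v**3.
The quadratic part v**2 is a perfect square, so there is a single (double) tangent line v = 0, i.e. y = 1. Restricting the cubic part to that line (v = 0) leaves -u**3 ≠ 0, so f is not divisible by v and the branch is v² ≈ u**3 to lowest order — this is a cusp.
Classification: cusp.


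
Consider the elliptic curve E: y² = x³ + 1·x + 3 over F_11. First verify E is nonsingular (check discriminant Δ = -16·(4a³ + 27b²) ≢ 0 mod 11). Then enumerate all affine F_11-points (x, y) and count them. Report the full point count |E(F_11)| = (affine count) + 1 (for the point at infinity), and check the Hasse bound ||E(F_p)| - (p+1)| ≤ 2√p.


Affine points = {(0, 5), (0, 6), (1, 4), (1, 7), (3, 0), (4, 4), (4, 7), (5, 1), (5, 10), (6, 4), (6, 7), (7, 1), (7, 10), (9, 2), (9, 9), (10, 1), (10, 10)}; affine count = 17; |E(F_11)| = 18.

Discriminant check: Δ ∝ 4a³ + 27b² = 4·1³ + 27·3² = 4·1 + 27·9 ≡ 5 (mod 11). Nonzero ⇒ E is nonsingular.
For each x ∈ F_11, compute rhs = x³ + 1·x + 3 mod 11, then count y ∈ F_11 with y² ≡ rhs.
  x = 0: rhs = 3, matching y values: 5, 6 (2 points).
  x = 1: rhs = 5, matching y values: 4, 7 (2 points).
  x = 2: rhs = 2, matching y values: none (0 points).
  x = 3: rhs = 0, matching y values: 0 (1 points).
  x = 4: rhs = 5, matching y values: 4, 7 (2 points).
  x = 5: rhs = 1, matching y values: 1, 10 (2 points).
  x = 6: rhs = 5, matching y values: 4, 7 (2 points).
  x = 7: rhs = 1, matching y values: 1, 10 (2 points).
  x = 8: rhs = 6, matching y values: none (0 points).
  x = 9: rhs = 4, matching y values: 2, 9 (2 points).
  x = 10: rhs = 1, matching y values: 1, 10 (2 points).
Total affine count: 17.
Full point count |E(F_11)| = 17 + 1 = 18.
Hasse bound: |18 − (11+1)| = |6| = 6 ≤ 2√11 ≈ 6.6332 ✓.


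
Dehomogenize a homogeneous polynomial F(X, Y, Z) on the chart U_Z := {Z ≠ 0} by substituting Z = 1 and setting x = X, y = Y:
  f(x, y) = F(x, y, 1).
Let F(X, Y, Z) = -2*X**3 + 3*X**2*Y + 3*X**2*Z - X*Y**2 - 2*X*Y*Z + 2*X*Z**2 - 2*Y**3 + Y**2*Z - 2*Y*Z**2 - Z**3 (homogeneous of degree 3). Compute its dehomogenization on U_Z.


f(x, y) = -2*x**3 + 3*x**2*y + 3*x**2 - x*y**2 - 2*x*y + 2*x - 2*y**3 + y**2 - 2*y - 1

On U_Z we set Z = 1. Each monomial c·X^i·Y^j·Z^k in F becomes c·x^i·y^j·1^k = c·x^i·y^j.
Substituting Z = 1: F(X, Y, 1) = -2*x**3 + 3*x**2*y + 3*x**2 - x*y**2 - 2*x*y + 2*x - 2*y**3 + y**2 - 2*y - 1.
Note: deg(f) ≤ deg(F) = 3; strict inequality happens when F is divisible by Z (lost terms).


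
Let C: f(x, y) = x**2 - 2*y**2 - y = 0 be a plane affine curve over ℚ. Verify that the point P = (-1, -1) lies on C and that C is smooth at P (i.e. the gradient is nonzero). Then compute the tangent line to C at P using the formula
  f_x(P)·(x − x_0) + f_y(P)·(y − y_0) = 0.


Tangent line at P: -2*x + 3*y + 1 = 0.

Step 1: f(-1, -1) = 0, so P lies on C.
Step 2: partial derivatives
  f_x(x, y) = 2*x, f_y(x, y) = -4*y - 1.
  f_x(P) = -2, f_y(P) = 3 (gradient nonzero, so P is smooth).
Step 3: tangent line at P: -2·(x − -1) + 3·(y − -1) = 0.
Expanding: -2*x + 3*y + 1 = 0.


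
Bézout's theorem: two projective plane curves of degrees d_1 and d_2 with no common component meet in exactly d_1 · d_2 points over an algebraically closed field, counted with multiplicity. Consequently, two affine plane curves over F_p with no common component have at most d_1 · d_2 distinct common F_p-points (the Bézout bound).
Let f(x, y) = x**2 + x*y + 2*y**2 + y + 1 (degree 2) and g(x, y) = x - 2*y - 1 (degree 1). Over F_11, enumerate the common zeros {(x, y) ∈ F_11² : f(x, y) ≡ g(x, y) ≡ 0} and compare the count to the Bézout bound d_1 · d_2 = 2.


Common zeros: {(8, 9), (9, 4)}; count = 2; Bézout bound = 2.

deg(f) = 2, deg(g) = 1, so Bézout bound = 2.
Scan x ∈ F_11. For each x, list the y ∈ F_11 with f(x, y) ≡ 0 and those with g(x, y) ≡ 0 (mod 11); the common zeros in that column are the intersection.
  x = 0: f ≡ 0 at y ∈ {2, 3}; g ≡ 0 at y ∈ {5}; common: ∅.
  x = 1: f ≡ 0 at y ∈ ∅; g ≡ 0 at y ∈ {0}; common: ∅.
  x = 2: f ≡ 0 at y ∈ ∅; g ≡ 0 at y ∈ {6}; common: ∅.
  x = 3: f ≡ 0 at y ∈ ∅; g ≡ 0 at y ∈ {1}; common: ∅.
  x = 4: f ≡ 0 at y ∈ ∅; g ≡ 0 at y ∈ {7}; common: ∅.
  x = 5: f ≡ 0 at y ∈ {9, 10}; g ≡ 0 at y ∈ {2}; common: ∅.
  x = 6: f ≡ 0 at y ∈ ∅; g ≡ 0 at y ∈ {8}; common: ∅.
  x = 7: f ≡ 0 at y ∈ {8, 10}; g ≡ 0 at y ∈ {3}; common: ∅.
  x = 8: f ≡ 0 at y ∈ {3, 9}; g ≡ 0 at y ∈ {9}; common: {9}.
  x = 9: f ≡ 0 at y ∈ {2, 4}; g ≡ 0 at y ∈ {4}; common: {4}.
  x = 10: f ≡ 0 at y ∈ ∅; g ≡ 0 at y ∈ {10}; common: ∅.
Collecting: common zeros = {(8, 9), (9, 4)}, so the count is 2.
Comparison with the Bézout bound: 2 ≤ 2 = deg(f)·deg(g), as expected for curves with no common component (the bound is attained).
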